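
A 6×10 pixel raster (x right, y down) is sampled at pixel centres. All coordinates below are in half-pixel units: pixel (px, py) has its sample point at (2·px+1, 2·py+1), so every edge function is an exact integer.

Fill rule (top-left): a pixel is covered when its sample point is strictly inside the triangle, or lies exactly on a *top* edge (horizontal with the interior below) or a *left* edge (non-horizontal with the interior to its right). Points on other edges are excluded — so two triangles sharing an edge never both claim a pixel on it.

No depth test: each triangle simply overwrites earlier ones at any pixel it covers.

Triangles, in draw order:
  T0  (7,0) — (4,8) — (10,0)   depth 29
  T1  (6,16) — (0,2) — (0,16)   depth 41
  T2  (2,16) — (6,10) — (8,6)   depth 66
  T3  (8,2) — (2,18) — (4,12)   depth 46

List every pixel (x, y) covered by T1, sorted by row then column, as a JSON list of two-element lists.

T0:
  2·area = 24  (B↔C swapped to make it positive)
  edge (7, 0)→(10, 0): d=(3,0) top-left  bias=+0
  edge (10, 0)→(4, 8): d=(-6,8) right/bottom  bias=-1
  edge (4, 8)→(7, 0): d=(3,-8) top-left  bias=+0
    (3,0)@(7, 1): e=[3,18,3] → X
    (4,0)@(9, 1): e=[3,2,19] → X
    (5,0)@(11, 1): e=[3,-14,35] → .
    (3,1)@(7, 3): e=[9,6,9] → X
    (4,1)@(9, 3): e=[9,-10,25] → .
    (3,2)@(7, 5): e=[15,-6,15] → .
  covered (3 px):
    . . . X X .
    . . . X . .
    . . . . . .
    . . . . . .
    . . . . . .
    . . . . . .
    . . . . . .
    . . . . . .
    . . . . . .
    . . . . . .
T1:
  2·area = 84  (B↔C swapped to make it positive)
  edge (6, 16)→(0, 16): d=(-6,0) right/bottom  bias=-1
  edge (0, 16)→(0, 2): d=(0,-14) top-left  bias=+0
  edge (0, 2)→(6, 16): d=(6,14) right/bottom  bias=-1
    (0,2)@(1, 5): e=[66,14,4] → X
    (1,2)@(3, 5): e=[66,42,-24] → .
    (0,3)@(1, 7): e=[54,14,16] → X
    (1,3)@(3, 7): e=[54,42,-12] → .
    (0,4)@(1, 9): e=[42,14,28] → X
    (1,4)@(3, 9): e=[42,42,0] → .  [on edge]
    (0,5)@(1, 11): e=[30,14,40] → X
    (1,5)@(3, 11): e=[30,42,12] → X
    (2,5)@(5, 11): e=[30,70,-16] → .
    (0,6)@(1, 13): e=[18,14,52] → X
    (2,6)@(5, 13): e=[18,70,-4] → .
    (0,7)@(1, 15): e=[6,14,64] → X
  covered (10 px):
    . . . . . .
    . . . . . .
    X . . . . .
    X . . . . .
    X . . . . .
    X X . . . .
    X X . . . .
    X X X . . .
    . . . . . .
    . . . . . .
T2:
  2·area = 4  (B↔C swapped to make it positive)
  edge (2, 16)→(8, 6): d=(6,-10) top-left  bias=+0
  edge (8, 6)→(6, 10): d=(-2,4) right/bottom  bias=-1
  edge (6, 10)→(2, 16): d=(-4,6) right/bottom  bias=-1
    (5,0)@(11, 1): e=[0,-2,6] → .  [on edge]
    (2,5)@(5, 11): e=[0,2,2] → X  [on edge]
    (3,5)@(7, 11): e=[20,-6,-10] → .
    (2,6)@(5, 13): e=[12,-2,-6] → .
  covered (1 px):
    . . . . . .
    . . . . . .
    . . . . . .
    . . . . . .
    . . . . . .
    . . X . . .
    . . . . . .
    . . . . . .
    . . . . . .
    . . . . . .
T3:
  2·area = 4
  edge (8, 2)→(2, 18): d=(-6,16) right/bottom  bias=-1
  edge (2, 18)→(4, 12): d=(2,-6) top-left  bias=+0
  edge (4, 12)→(8, 2): d=(4,-10) top-left  bias=+0
    (3,1)@(7, 3): e=[10,0,-6] → .  [on edge]
    (2,4)@(5, 9): e=[6,0,-2] → .  [on edge]
    (1,7)@(3, 15): e=[2,0,2] → X  [on edge]
    (2,7)@(5, 15): e=[-30,12,22] → .
    (1,8)@(3, 17): e=[-10,4,10] → .
  covered (1 px):
    . . . . . .
    . . . . . .
    . . . . . .
    . . . . . .
    . . . . . .
    . . . . . .
    . . . . . .
    . X . . . .
    . . . . . .
    . . . . . .

Final: [[0,2],[0,3],[0,4],[0,5],[1,5],[0,6],[1,6],[0,7],[1,7],[2,7]]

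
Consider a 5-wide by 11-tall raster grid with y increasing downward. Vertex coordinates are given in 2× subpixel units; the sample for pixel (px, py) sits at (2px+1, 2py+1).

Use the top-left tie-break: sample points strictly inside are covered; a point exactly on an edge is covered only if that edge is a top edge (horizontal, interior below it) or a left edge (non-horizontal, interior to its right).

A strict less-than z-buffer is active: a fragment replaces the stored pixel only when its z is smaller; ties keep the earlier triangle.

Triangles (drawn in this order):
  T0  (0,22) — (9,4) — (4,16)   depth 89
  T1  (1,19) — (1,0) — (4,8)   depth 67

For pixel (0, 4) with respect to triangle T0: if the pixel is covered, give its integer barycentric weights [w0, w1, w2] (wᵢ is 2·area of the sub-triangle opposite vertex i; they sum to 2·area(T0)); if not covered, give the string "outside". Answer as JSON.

T0:
  2·area = 18
  edge (0, 22)→(9, 4): d=(9,-18) top-left  bias=+0
  edge (9, 4)→(4, 16): d=(-5,12) right/bottom  bias=-1
  edge (4, 16)→(0, 22): d=(-4,6) right/bottom  bias=-1
    (2,6)@(5, 13): e=[9,3,6] → X
    (3,6)@(7, 13): e=[45,-21,-6] → .
    (2,7)@(5, 15): e=[27,-7,-2] → .
    (1,8)@(3, 17): e=[9,7,2] → X
    (2,8)@(5, 17): e=[45,-17,-10] → .
    (1,9)@(3, 19): e=[27,-3,-6] → .
  covered (2 px):
    . . . . .
    . . . . .
    . . . . .
    . . . . .
    . . . . .
    . . . . .
    . . X . .
    . . . . .
    . X . . .
    . . . . .
    . . . . .
T1:
  2·area = 57
  edge (1, 19)→(1, 0): d=(0,-19) top-left  bias=+0
  edge (1, 0)→(4, 8): d=(3,8) right/bottom  bias=-1
  edge (4, 8)→(1, 19): d=(-3,11) right/bottom  bias=-1
    (0,0)@(1, 1): e=[0,3,54] → X  [on edge]
    (1,0)@(3, 1): e=[38,-13,32] → .
    (0,1)@(1, 3): e=[0,9,48] → X  [on edge]
    (1,1)@(3, 3): e=[38,-7,26] → .
    (0,2)@(1, 5): e=[0,15,42] → X  [on edge]
    (1,2)@(3, 5): e=[38,-1,20] → .
    (0,3)@(1, 7): e=[0,21,36] → X  [on edge]
    (1,3)@(3, 7): e=[38,5,14] → X
    (2,3)@(5, 7): e=[76,-11,-8] → .
    (0,4)@(1, 9): e=[0,27,30] → X  [on edge]
    (2,4)@(5, 9): e=[76,-5,-14] → .
    (0,5)@(1, 11): e=[0,33,24] → X  [on edge]
    (0,6)@(1, 13): e=[0,39,18] → X  [on edge]
    (0,7)@(1, 15): e=[0,45,12] → X  [on edge]
    (0,8)@(1, 17): e=[0,51,6] → X  [on edge]
    (0,9)@(1, 19): e=[0,57,0] → .  [on edge]
    (0,10)@(1, 21): e=[0,63,-6] → .  [on edge]
  covered (12 px):
    X . . . .
    X . . . .
    X . . . .
    X X . . .
    X X . . .
    X X . . .
    X . . . .
    X . . . .
    X . . . .
    . . . . .
    . . . . .

Final: "outside"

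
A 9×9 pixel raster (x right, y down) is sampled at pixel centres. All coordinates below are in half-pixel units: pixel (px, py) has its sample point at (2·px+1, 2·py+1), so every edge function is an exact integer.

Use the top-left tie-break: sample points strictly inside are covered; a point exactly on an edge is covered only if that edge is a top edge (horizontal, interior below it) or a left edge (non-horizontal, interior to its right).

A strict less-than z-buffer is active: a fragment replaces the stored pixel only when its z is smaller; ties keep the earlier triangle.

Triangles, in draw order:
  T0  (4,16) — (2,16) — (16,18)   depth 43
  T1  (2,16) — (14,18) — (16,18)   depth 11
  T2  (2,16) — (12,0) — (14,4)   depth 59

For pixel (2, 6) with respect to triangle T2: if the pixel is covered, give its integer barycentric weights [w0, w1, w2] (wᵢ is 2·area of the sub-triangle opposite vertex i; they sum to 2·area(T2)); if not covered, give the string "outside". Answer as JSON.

T0:
  2·area = 4  (B↔C swapped to make it positive)
  edge (4, 16)→(16, 18): d=(12,2) right/bottom  bias=-1
  edge (16, 18)→(2, 16): d=(-14,-2) top-left  bias=+0
  edge (2, 16)→(4, 16): d=(2,0) top-left  bias=+0
    (4,8)@(9, 17): e=[2,0,2] → █  [on edge]
    (5,8)@(11, 17): e=[-2,4,2] → ·
  covered (1 px):
    · · · · · · · · ·
    · · · · · · · · ·
    · · · · · · · · ·
    · · · · · · · · ·
    · · · · · · · · ·
    · · · · · · · · ·
    · · · · · · · · ·
    · · · · · · · · ·
    · · · · █ · · · ·
T1:
  2·area = 4  (B↔C swapped to make it positive)
  edge (2, 16)→(16, 18): d=(14,2) right/bottom  bias=-1
  edge (16, 18)→(14, 18): d=(-2,0) right/bottom  bias=-1
  edge (14, 18)→(2, 16): d=(-12,-2) top-left  bias=+0
    (4,8)@(9, 17): e=[0,2,2] → ·  [on edge]
  covered (0 px):
    · · · · · · · · ·
    · · · · · · · · ·
    · · · · · · · · ·
    · · · · · · · · ·
    · · · · · · · · ·
    · · · · · · · · ·
    · · · · · · · · ·
    · · · · · · · · ·
    · · · · · · · · ·
T2:
  2·area = 72
  edge (2, 16)→(12, 0): d=(10,-16) top-left  bias=+0
  edge (12, 0)→(14, 4): d=(2,4) right/bottom  bias=-1
  edge (14, 4)→(2, 16): d=(-12,12) right/bottom  bias=-1
    (8,0)@(17, 1): e=[90,-18,0] → ·  [on edge]
    (5,1)@(11, 3): e=[14,10,48] → █
    (6,1)@(13, 3): e=[46,2,24] → █
    (7,1)@(15, 3): e=[78,-6,0] → ·  [on edge]
    (4,2)@(9, 5): e=[2,22,48] → █
    (6,2)@(13, 5): e=[66,6,0] → ·  [on edge]
    (4,3)@(9, 7): e=[22,26,24] → █
    (5,3)@(11, 7): e=[54,18,0] → ·  [on edge]
    (3,4)@(7, 9): e=[10,38,24] → █
    (4,4)@(9, 9): e=[42,30,0] → ·  [on edge]
    (3,5)@(7, 11): e=[30,42,0] → ·  [on edge]
    (2,6)@(5, 13): e=[18,54,0] → ·  [on edge]
    (1,7)@(3, 15): e=[6,66,0] → ·  [on edge]
    (0,8)@(1, 17): e=[-6,78,0] → ·  [on edge]
  covered (6 px):
    · · · · · · · · ·
    · · · · · █ █ · ·
    · · · · █ █ · · ·
    · · · · █ · · · ·
    · · · █ · · · · ·
    · · · · · · · · ·
    · · · · · · · · ·
    · · · · · · · · ·
    · · · · · · · · ·

Result: "outside"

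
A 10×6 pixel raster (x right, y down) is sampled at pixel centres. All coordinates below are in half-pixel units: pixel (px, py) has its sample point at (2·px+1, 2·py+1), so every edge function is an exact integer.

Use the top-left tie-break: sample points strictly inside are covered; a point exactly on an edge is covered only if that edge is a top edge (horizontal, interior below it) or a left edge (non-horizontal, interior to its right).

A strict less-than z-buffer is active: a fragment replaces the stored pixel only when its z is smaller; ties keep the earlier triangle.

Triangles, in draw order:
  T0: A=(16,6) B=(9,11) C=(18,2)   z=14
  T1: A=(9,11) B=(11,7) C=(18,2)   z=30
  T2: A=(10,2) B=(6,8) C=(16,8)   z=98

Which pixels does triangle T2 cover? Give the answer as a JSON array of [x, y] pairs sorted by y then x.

T0:
  2·area = 18
  edge (16, 6)→(9, 11): d=(-7,5) right/bottom  bias=-1
  edge (9, 11)→(18, 2): d=(9,-9) top-left  bias=+0
  edge (18, 2)→(16, 6): d=(-2,4) right/bottom  bias=-1
    (9,0)@(19, 1): e=[20,0,-2] → .  [on edge]
    (8,1)@(17, 3): e=[16,0,2] → X  [on edge]
    (9,1)@(19, 3): e=[6,18,-6] → .
    (7,2)@(15, 5): e=[12,0,6] → X  [on edge]
    (8,2)@(17, 5): e=[2,18,-2] → .
    (6,3)@(13, 7): e=[8,0,10] → X  [on edge]
    (7,3)@(15, 7): e=[-2,18,2] → .
    (5,4)@(11, 9): e=[4,0,14] → X  [on edge]
    (6,4)@(13, 9): e=[-6,18,6] → .
    (4,5)@(9, 11): e=[0,0,18] → .  [on edge]
    (5,5)@(11, 11): e=[-10,18,10] → .
  covered (4 px):
    . . . . . . . . . .
    . . . . . . . . X .
    . . . . . . . X . .
    . . . . . . X . . .
    . . . . . X . . . .
    . . . . . . . . . .
T1:
  2·area = 18
  edge (9, 11)→(11, 7): d=(2,-4) top-left  bias=+0
  edge (11, 7)→(18, 2): d=(7,-5) top-left  bias=+0
  edge (18, 2)→(9, 11): d=(-9,9) right/bottom  bias=-1
    (9,0)@(19, 1): e=[20,-2,0] → .  [on edge]
    (6,1)@(13, 3): e=[0,-18,36] → .  [on edge]
    (8,1)@(17, 3): e=[16,2,0] → .  [on edge]
    (7,2)@(15, 5): e=[12,6,0] → .  [on edge]
    (5,3)@(11, 7): e=[0,0,18] → X  [on edge]
    (6,3)@(13, 7): e=[8,10,0] → .  [on edge]
    (5,4)@(11, 9): e=[4,14,0] → .  [on edge]
    (4,5)@(9, 11): e=[0,18,0] → .  [on edge]
  covered (1 px):
    . . . . . . . . . .
    . . . . . . . . . .
    . . . . . . . . . .
    . . . . . X . . . .
    . . . . . . . . . .
    . . . . . . . . . .
T2:
  2·area = 60  (B↔C swapped to make it positive)
  edge (10, 2)→(16, 8): d=(6,6) right/bottom  bias=-1
  edge (16, 8)→(6, 8): d=(-10,0) right/bottom  bias=-1
  edge (6, 8)→(10, 2): d=(4,-6) top-left  bias=+0
    (4,0)@(9, 1): e=[0,70,-10] → .  [on edge]
    (5,1)@(11, 3): e=[0,50,10] → .  [on edge]
    (4,2)@(9, 5): e=[24,30,6] → X
    (5,2)@(11, 5): e=[12,30,18] → X
    (6,2)@(13, 5): e=[0,30,30] → .  [on edge]
    (3,3)@(7, 7): e=[48,10,2] → X
    (6,3)@(13, 7): e=[12,10,38] → X
    (7,3)@(15, 7): e=[0,10,50] → .  [on edge]
    (3,4)@(7, 9): e=[60,-10,10] → .
    (4,4)@(9, 9): e=[48,-10,22] → .
    (5,4)@(11, 9): e=[36,-10,34] → .
    (6,4)@(13, 9): e=[24,-10,46] → .
    (8,4)@(17, 9): e=[0,-10,70] → .  [on edge]
    (9,5)@(19, 11): e=[0,-30,90] → .  [on edge]
  covered (6 px):
    . . . . . . . . . .
    . . . . . . . . . .
    . . . . X X . . . .
    . . . X X X X . . .
    . . . . . . . . . .
    . . . . . . . . . .

Result: [[4,2],[5,2],[3,3],[4,3],[5,3],[6,3]]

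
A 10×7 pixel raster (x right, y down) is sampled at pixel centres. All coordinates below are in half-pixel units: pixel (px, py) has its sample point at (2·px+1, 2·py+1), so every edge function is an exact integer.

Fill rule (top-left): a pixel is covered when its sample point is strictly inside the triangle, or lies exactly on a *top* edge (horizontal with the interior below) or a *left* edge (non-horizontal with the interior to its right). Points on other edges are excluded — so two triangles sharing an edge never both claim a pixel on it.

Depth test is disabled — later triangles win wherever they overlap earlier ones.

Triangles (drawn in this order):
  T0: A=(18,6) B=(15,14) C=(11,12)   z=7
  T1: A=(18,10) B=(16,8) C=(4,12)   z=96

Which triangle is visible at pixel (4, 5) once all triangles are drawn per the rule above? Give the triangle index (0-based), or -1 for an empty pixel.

T0:
  2·area = 38
  edge (18, 6)→(15, 14): d=(-3,8) right/bottom  bias=-1
  edge (15, 14)→(11, 12): d=(-4,-2) top-left  bias=+0
  edge (11, 12)→(18, 6): d=(7,-6) top-left  bias=+0
    (0,3)@(1, 7): e=[133,0,-95] → ·  [on edge]
    (8,3)@(17, 7): e=[5,32,1] → █
    (9,3)@(19, 7): e=[-11,36,13] → ·
    (2,4)@(5, 9): e=[95,0,-57] → ·  [on edge]
    (7,4)@(15, 9): e=[15,20,3] → █
    (8,4)@(17, 9): e=[-1,24,15] → ·
    (4,5)@(9, 11): e=[57,0,-19] → ·  [on edge]
    (6,5)@(13, 11): e=[25,8,5] → █
    (8,5)@(17, 11): e=[-7,16,29] → ·
    (6,6)@(13, 13): e=[19,0,19] → █  [on edge]
    (8,6)@(17, 13): e=[-13,8,43] → ·
  covered (6 px):
    · · · · · · · · · ·
    · · · · · · · · · ·
    · · · · · · · · · ·
    · · · · · · · · █ ·
    · · · · · · · █ · ·
    · · · · · · █ █ · ·
    · · · · · · █ █ · ·
T1:
  2·area = 32  (B↔C swapped to make it positive)
  edge (18, 10)→(4, 12): d=(-14,2) right/bottom  bias=-1
  edge (4, 12)→(16, 8): d=(12,-4) top-left  bias=+0
  edge (16, 8)→(18, 10): d=(2,2) right/bottom  bias=-1
    (4,0)@(9, 1): e=[144,-112,0] → ·  [on edge]
    (5,1)@(11, 3): e=[112,-80,0] → ·  [on edge]
    (6,2)@(13, 5): e=[80,-48,0] → ·  [on edge]
    (7,3)@(15, 7): e=[48,-16,0] → ·  [on edge]
    (9,3)@(19, 7): e=[40,0,-8] → ·  [on edge]
    (6,4)@(13, 9): e=[24,0,8] → █  [on edge]
    (7,4)@(15, 9): e=[20,8,4] → █
    (8,4)@(17, 9): e=[16,16,0] → ·  [on edge]
    (3,5)@(7, 11): e=[8,0,24] → █  [on edge]
    (4,5)@(9, 11): e=[4,8,20] → █
    (5,5)@(11, 11): e=[0,16,16] → ·  [on edge]
    (6,5)@(13, 11): e=[-4,24,12] → ·
    (9,5)@(19, 11): e=[-16,48,0] → ·  [on edge]
    (0,6)@(1, 13): e=[-8,0,40] → ·  [on edge]
  covered (4 px):
    · · · · · · · · · ·
    · · · · · · · · · ·
    · · · · · · · · · ·
    · · · · · · · · · ·
    · · · · · · █ █ · ·
    · · · █ █ · · · · ·
    · · · · · · · · · ·

Z-buffer (winner per pixel, '.' = empty):
  . . . . . . . . . .
  . . . . . . . . . .
  . . . . . . . . . .
  . . . . . . . . 0 .
  . . . . . . 1 1 . .
  . . . 1 1 . 0 0 . .
  . . . . . . 0 0 . .

Result: 1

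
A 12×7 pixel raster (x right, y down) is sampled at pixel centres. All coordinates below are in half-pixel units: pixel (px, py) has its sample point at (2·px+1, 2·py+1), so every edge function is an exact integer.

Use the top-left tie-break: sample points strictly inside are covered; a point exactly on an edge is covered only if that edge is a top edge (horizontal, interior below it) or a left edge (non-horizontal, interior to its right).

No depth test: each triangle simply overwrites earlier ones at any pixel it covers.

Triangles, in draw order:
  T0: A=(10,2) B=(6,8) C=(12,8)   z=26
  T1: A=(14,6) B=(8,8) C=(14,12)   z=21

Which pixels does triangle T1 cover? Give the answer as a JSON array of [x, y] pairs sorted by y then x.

T0:
  2·area = 36  (B↔C swapped to make it positive)
  edge (10, 2)→(12, 8): d=(2,6) right/bottom  bias=-1
  edge (12, 8)→(6, 8): d=(-6,0) right/bottom  bias=-1
  edge (6, 8)→(10, 2): d=(4,-6) top-left  bias=+0
    (4,2)@(9, 5): e=[12,18,6] → X
    (5,2)@(11, 5): e=[0,18,18] → .  [on edge]
    (3,3)@(7, 7): e=[28,6,2] → X
    (5,3)@(11, 7): e=[4,6,26] → X
    (6,3)@(13, 7): e=[-8,6,38] → .
    (3,4)@(7, 9): e=[32,-6,10] → .
    (4,4)@(9, 9): e=[20,-6,22] → .
    (5,4)@(11, 9): e=[8,-6,34] → .
    (6,5)@(13, 11): e=[0,-18,54] → .  [on edge]
  covered (4 px):
    . . . . . . . . . . . .
    . . . . . . . . . . . .
    . . . . X . . . . . . .
    . . . X X X . . . . . .
    . . . . . . . . . . . .
    . . . . . . . . . . . .
    . . . . . . . . . . . .
T1:
  2·area = 36  (B↔C swapped to make it positive)
  edge (14, 6)→(14, 12): d=(0,6) right/bottom  bias=-1
  edge (14, 12)→(8, 8): d=(-6,-4) top-left  bias=+0
  edge (8, 8)→(14, 6): d=(6,-2) top-left  bias=+0
    (11,1)@(23, 3): e=[-54,90,0] → .  [on edge]
    (8,2)@(17, 5): e=[-18,54,0] → .  [on edge]
    (5,3)@(11, 7): e=[18,18,0] → X  [on edge]
    (6,3)@(13, 7): e=[6,26,4] → X
    (7,3)@(15, 7): e=[-6,34,8] → .
    (2,4)@(5, 9): e=[54,-18,0] → .  [on edge]
    (5,4)@(11, 9): e=[18,6,12] → X
    (7,4)@(15, 9): e=[-6,22,20] → .
    (5,5)@(11, 11): e=[18,-6,24] → .
    (6,5)@(13, 11): e=[6,2,28] → X
    (7,5)@(15, 11): e=[-6,10,32] → .
    (6,6)@(13, 13): e=[6,-10,40] → .
  covered (5 px):
    . . . . . . . . . . . .
    . . . . . . . . . . . .
    . . . . . . . . . . . .
    . . . . . X X . . . . .
    . . . . . X X . . . . .
    . . . . . . X . . . . .
    . . . . . . . . . . . .

Final: [[5,3],[6,3],[5,4],[6,4],[6,5]]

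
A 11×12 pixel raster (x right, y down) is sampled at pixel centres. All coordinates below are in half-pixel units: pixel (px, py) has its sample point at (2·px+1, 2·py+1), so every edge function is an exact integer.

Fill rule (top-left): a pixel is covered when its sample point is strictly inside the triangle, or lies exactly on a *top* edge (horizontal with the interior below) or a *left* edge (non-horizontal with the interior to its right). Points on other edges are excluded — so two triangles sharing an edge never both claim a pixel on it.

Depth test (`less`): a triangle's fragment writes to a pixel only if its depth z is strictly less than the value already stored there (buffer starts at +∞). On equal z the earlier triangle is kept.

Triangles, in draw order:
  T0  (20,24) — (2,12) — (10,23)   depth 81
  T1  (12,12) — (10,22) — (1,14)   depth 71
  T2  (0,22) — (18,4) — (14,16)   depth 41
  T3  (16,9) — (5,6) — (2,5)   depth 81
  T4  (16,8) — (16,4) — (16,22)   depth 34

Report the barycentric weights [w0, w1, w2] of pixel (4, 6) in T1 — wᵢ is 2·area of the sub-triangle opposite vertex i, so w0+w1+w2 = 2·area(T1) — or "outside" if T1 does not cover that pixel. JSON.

T0:
  2·area = 102  (B↔C swapped to make it positive)
  edge (20, 24)→(10, 23): d=(-10,-1) top-left  bias=+0
  edge (10, 23)→(2, 12): d=(-8,-11) top-left  bias=+0
  edge (2, 12)→(20, 24): d=(18,12) right/bottom  bias=-1
    (1,6)@(3, 13): e=[93,3,6] → X
    (2,6)@(5, 13): e=[95,25,-18] → .
    (1,7)@(3, 15): e=[73,-13,42] → .
    (2,7)@(5, 15): e=[75,9,18] → X
    (3,7)@(7, 15): e=[77,31,-6] → .
    (2,8)@(5, 17): e=[55,-7,54] → .
    (3,8)@(7, 17): e=[57,15,30] → X
    (4,8)@(9, 17): e=[59,37,6] → X
    (5,8)@(11, 17): e=[61,59,-18] → .
    (3,9)@(7, 19): e=[37,-1,66] → .
    (4,9)@(9, 19): e=[39,21,42] → X
    (5,9)@(11, 19): e=[41,43,18] → X
  covered (14 px):
    . . . . . . . . . . .
    . . . . . . . . . . .
    . . . . . . . . . . .
    . . . . . . . . . . .
    . . . . . . . . . . .
    . . . . . . . . . . .
    . X . . . . . . . . .
    . . X . . . . . . . .
    . . . X X . . . . . .
    . . . . X X . . . . .
    . . . . X X X X . . .
    . . . . . X X X X . .
T1:
  2·area = 106
  edge (12, 12)→(10, 22): d=(-2,10) right/bottom  bias=-1
  edge (10, 22)→(1, 14): d=(-9,-8) top-left  bias=+0
  edge (1, 14)→(12, 12): d=(11,-2) top-left  bias=+0
    (6,3)@(13, 7): e=[0,159,-53] → .  [on edge]
    (3,6)@(7, 13): e=[48,57,1] → X
    (4,6)@(9, 13): e=[28,73,5] → X
    (5,6)@(11, 13): e=[8,89,9] → X
    (6,6)@(13, 13): e=[-12,105,13] → .
    (1,7)@(3, 15): e=[84,7,15] → X
    (2,7)@(5, 15): e=[64,23,19] → X
    (6,7)@(13, 15): e=[-16,87,35] → .
    (1,8)@(3, 17): e=[80,-11,37] → .
    (2,8)@(5, 17): e=[60,5,41] → X
    (5,8)@(11, 17): e=[0,53,53] → .  [on edge]
    (2,9)@(5, 19): e=[56,-13,63] → .
  covered (14 px):
    . . . . . . . . . . .
    . . . . . . . . . . .
    . . . . . . . . . . .
    . . . . . . . . . . .
    . . . . . . . . . . .
    . . . . . . . . . . .
    . . . X X X . . . . .
    . X X X X X . . . . .
    . . X X X . . . . . .
    . . . X X . . . . . .
    . . . . X . . . . . .
    . . . . . . . . . . .
T2:
  2·area = 144
  edge (0, 22)→(18, 4): d=(18,-18) top-left  bias=+0
  edge (18, 4)→(14, 16): d=(-4,12) right/bottom  bias=-1
  edge (14, 16)→(0, 22): d=(-14,6) right/bottom  bias=-1
    (9,0)@(19, 1): e=[-36,0,180] → .  [on edge]
    (10,0)@(21, 1): e=[0,-24,168] → .  [on edge]
    (9,1)@(19, 3): e=[0,-8,152] → .  [on edge]
    (8,2)@(17, 5): e=[0,8,136] → X  [on edge]
    (9,2)@(19, 5): e=[36,-16,124] → .
    (7,3)@(15, 7): e=[0,24,120] → X  [on edge]
    (8,3)@(17, 7): e=[36,0,108] → .  [on edge]
    (6,4)@(13, 9): e=[0,40,104] → X  [on edge]
    (8,4)@(17, 9): e=[72,-8,80] → .
    (5,5)@(11, 11): e=[0,56,88] → X  [on edge]
    (8,5)@(17, 11): e=[108,-16,52] → .
    (4,6)@(9, 13): e=[0,72,72] → X  [on edge]
    (7,6)@(15, 13): e=[108,0,36] → .  [on edge]
    (10,6)@(21, 13): e=[216,-72,0] → .  [on edge]
    (3,7)@(7, 15): e=[0,88,56] → X  [on edge]
    (2,8)@(5, 17): e=[0,104,40] → X  [on edge]
    (1,9)@(3, 19): e=[0,120,24] → X  [on edge]
    (3,9)@(7, 19): e=[72,72,0] → .  [on edge]
    (6,9)@(13, 19): e=[180,0,-36] → .  [on edge]
    (0,10)@(1, 21): e=[0,136,8] → X  [on edge]
  covered (21 px):
    . . . . . . . . . . .
    . . . . . . . . . . .
    . . . . . . . . X . .
    . . . . . . . X . . .
    . . . . . . X X . . .
    . . . . . X X X . . .
    . . . . X X X . . . .
    . . . X X X X . . . .
    . . X X X X . . . . .
    . X X . . . . . . . .
    X . . . . . . . . . .
    . . . . . . . . . . .
T3:
  2·area = 2
  edge (16, 9)→(5, 6): d=(-11,-3) top-left  bias=+0
  edge (5, 6)→(2, 5): d=(-3,-1) top-left  bias=+0
  edge (2, 5)→(16, 9): d=(14,4) right/bottom  bias=-1
    (4,3)@(9, 7): e=[1,1,0] → .  [on edge]
  covered (0 px):
    . . . . . . . . . . .
    . . . . . . . . . . .
    . . . . . . . . . . .
    . . . . . . . . . . .
    . . . . . . . . . . .
    . . . . . . . . . . .
    . . . . . . . . . . .
    . . . . . . . . . . .
    . . . . . . . . . . .
    . . . . . . . . . . .
    . . . . . . . . . . .
    . . . . . . . . . . .
T4:
  degenerate (2·area = 0) — covers nothing

Answer: [73,5,28]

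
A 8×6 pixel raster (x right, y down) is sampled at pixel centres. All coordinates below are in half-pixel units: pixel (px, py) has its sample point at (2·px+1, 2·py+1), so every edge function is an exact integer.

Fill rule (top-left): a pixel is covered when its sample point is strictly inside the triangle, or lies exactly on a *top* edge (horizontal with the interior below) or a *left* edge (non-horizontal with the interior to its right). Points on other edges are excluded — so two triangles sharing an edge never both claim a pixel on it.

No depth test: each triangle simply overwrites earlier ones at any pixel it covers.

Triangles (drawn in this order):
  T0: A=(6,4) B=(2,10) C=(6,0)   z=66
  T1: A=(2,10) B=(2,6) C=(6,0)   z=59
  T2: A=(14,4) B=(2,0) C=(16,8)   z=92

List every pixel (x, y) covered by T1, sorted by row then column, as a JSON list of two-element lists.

T0:
  2·area = 16
  edge (6, 4)→(2, 10): d=(-4,6) right/bottom  bias=-1
  edge (2, 10)→(6, 0): d=(4,-10) top-left  bias=+0
  edge (6, 0)→(6, 4): d=(0,4) right/bottom  bias=-1
    (2,1)@(5, 3): e=[10,2,4] → #
    (3,1)@(7, 3): e=[-2,22,-4] → ·
    (2,2)@(5, 5): e=[2,10,4] → #
    (3,2)@(7, 5): e=[-10,30,-4] → ·
    (2,3)@(5, 7): e=[-6,18,4] → ·
  covered (2 px):
    · · · · · · · ·
    · · # · · · · ·
    · · # · · · · ·
    · · · · · · · ·
    · · · · · · · ·
    · · · · · · · ·
T1:
  2·area = 16
  edge (2, 10)→(2, 6): d=(0,-4) top-left  bias=+0
  edge (2, 6)→(6, 0): d=(4,-6) top-left  bias=+0
  edge (6, 0)→(2, 10): d=(-4,10) right/bottom  bias=-1
    (1,2)@(3, 5): e=[4,2,10] → #
    (2,2)@(5, 5): e=[12,14,-10] → ·
    (1,3)@(3, 7): e=[4,10,2] → #
    (2,3)@(5, 7): e=[12,22,-18] → ·
    (1,4)@(3, 9): e=[4,18,-6] → ·
  covered (2 px):
    · · · · · · · ·
    · · · · · · · ·
    · # · · · · · ·
    · # · · · · · ·
    · · · · · · · ·
    · · · · · · · ·
T2:
  2·area = 40  (B↔C swapped to make it positive)
  edge (14, 4)→(16, 8): d=(2,4) right/bottom  bias=-1
  edge (16, 8)→(2, 0): d=(-14,-8) top-left  bias=+0
  edge (2, 0)→(14, 4): d=(12,4) right/bottom  bias=-1
    (2,0)@(5, 1): e=[30,10,0] → ·  [on edge]
    (4,1)@(9, 3): e=[18,14,8] → #
    (5,1)@(11, 3): e=[10,30,0] → ·  [on edge]
    (4,2)@(9, 5): e=[22,-14,32] → ·
    (5,2)@(11, 5): e=[14,2,24] → #
    (6,2)@(13, 5): e=[6,18,16] → #
    (7,2)@(15, 5): e=[-2,34,8] → ·
    (5,3)@(11, 7): e=[18,-26,48] → ·
    (6,3)@(13, 7): e=[10,-10,40] → ·
    (7,3)@(15, 7): e=[2,6,32] → #
    (7,4)@(15, 9): e=[6,-22,56] → ·
  covered (4 px):
    · · · · · · · ·
    · · · · # · · ·
    · · · · · # # ·
    · · · · · · · #
    · · · · · · · ·
    · · · · · · · ·

Result: [[1,2],[1,3]]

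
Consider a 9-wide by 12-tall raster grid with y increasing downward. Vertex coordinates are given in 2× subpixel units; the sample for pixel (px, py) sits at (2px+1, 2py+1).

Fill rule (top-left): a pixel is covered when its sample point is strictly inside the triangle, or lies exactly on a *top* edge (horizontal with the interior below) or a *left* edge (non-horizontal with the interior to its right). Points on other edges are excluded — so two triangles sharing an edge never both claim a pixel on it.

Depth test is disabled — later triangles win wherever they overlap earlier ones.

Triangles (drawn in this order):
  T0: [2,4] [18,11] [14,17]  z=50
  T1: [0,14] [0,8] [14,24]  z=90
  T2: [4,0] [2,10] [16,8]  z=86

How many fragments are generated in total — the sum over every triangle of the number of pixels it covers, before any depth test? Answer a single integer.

T0:
  2·area = 124
  edge (2, 4)→(18, 11): d=(16,7) right/bottom  bias=-1
  edge (18, 11)→(14, 17): d=(-4,6) right/bottom  bias=-1
  edge (14, 17)→(2, 4): d=(-12,-13) top-left  bias=+0
    (1,2)@(3, 5): e=[9,114,1] → X
    (2,2)@(5, 5): e=[-5,102,27] → .
    (1,3)@(3, 7): e=[41,106,-23] → .
    (2,3)@(5, 7): e=[27,94,3] → X
    (3,3)@(7, 7): e=[13,82,29] → X
    (4,3)@(9, 7): e=[-1,70,55] → .
    (2,4)@(5, 9): e=[59,86,-21] → .
    (3,4)@(7, 9): e=[45,74,5] → X
    (4,4)@(9, 9): e=[31,62,31] → X
    (5,4)@(11, 9): e=[17,50,57] → X
    (6,4)@(13, 9): e=[3,38,83] → X
    (7,4)@(15, 9): e=[-11,26,109] → .
  covered (17 px):
    . . . . . . . . .
    . . . . . . . . .
    . X . . . . . . .
    . . X X . . . . .
    . . . X X X X . .
    . . . . X X X X X
    . . . . . X X X .
    . . . . . . X X .
    . . . . . . . . .
    . . . . . . . . .
    . . . . . . . . .
    . . . . . . . . .
T1:
  2·area = 84
  edge (0, 14)→(0, 8): d=(0,-6) top-left  bias=+0
  edge (0, 8)→(14, 24): d=(14,16) right/bottom  bias=-1
  edge (14, 24)→(0, 14): d=(-14,-10) top-left  bias=+0
    (0,5)@(1, 11): e=[6,26,52] → X
    (1,5)@(3, 11): e=[18,-6,72] → .
    (0,6)@(1, 13): e=[6,54,24] → X
    (1,6)@(3, 13): e=[18,22,44] → X
    (2,6)@(5, 13): e=[30,-10,64] → .
    (0,7)@(1, 15): e=[6,82,-4] → .
    (1,7)@(3, 15): e=[18,50,16] → X
    (2,7)@(5, 15): e=[30,18,36] → X
    (3,7)@(7, 15): e=[42,-14,56] → .
    (1,8)@(3, 17): e=[18,78,-12] → .
    (2,8)@(5, 17): e=[30,46,8] → X
    (3,8)@(7, 17): e=[42,14,28] → X
    (3,9)@(7, 19): e=[42,42,0] → X  [on edge]
  covered (11 px):
    . . . . . . . . .
    . . . . . . . . .
    . . . . . . . . .
    . . . . . . . . .
    . . . . . . . . .
    X . . . . . . . .
    X X . . . . . . .
    . X X . . . . . .
    . . X X . . . . .
    . . . X X . . . .
    . . . . . X . . .
    . . . . . . X . .
T2:
  2·area = 136  (B↔C swapped to make it positive)
  edge (4, 0)→(16, 8): d=(12,8) right/bottom  bias=-1
  edge (16, 8)→(2, 10): d=(-14,2) right/bottom  bias=-1
  edge (2, 10)→(4, 0): d=(2,-10) top-left  bias=+0
    (2,0)@(5, 1): e=[4,120,12] → X
    (3,0)@(7, 1): e=[-12,116,32] → .
    (2,1)@(5, 3): e=[28,92,16] → X
    (3,1)@(7, 3): e=[12,88,36] → X
    (4,1)@(9, 3): e=[-4,84,56] → .
    (1,2)@(3, 5): e=[68,68,0] → X  [on edge]
    (4,2)@(9, 5): e=[20,56,60] → X
    (5,2)@(11, 5): e=[4,52,80] → X
    (6,2)@(13, 5): e=[-12,48,100] → .
    (1,3)@(3, 7): e=[92,40,4] → X
    (6,3)@(13, 7): e=[12,20,104] → X
    (7,3)@(15, 7): e=[-4,16,124] → .
    (4,4)@(9, 9): e=[68,0,68] → .  [on edge]
    (0,7)@(1, 15): e=[204,-68,0] → .  [on edge]
  covered (17 px):
    . . X . . . . . .
    . . X X . . . . .
    . X X X X X . . .
    . X X X X X X . .
    . X X X . . . . .
    . . . . . . . . .
    . . . . . . . . .
    . . . . . . . . .
    . . . . . . . . .
    . . . . . . . . .
    . . . . . . . . .
    . . . . . . . . .

Final: 45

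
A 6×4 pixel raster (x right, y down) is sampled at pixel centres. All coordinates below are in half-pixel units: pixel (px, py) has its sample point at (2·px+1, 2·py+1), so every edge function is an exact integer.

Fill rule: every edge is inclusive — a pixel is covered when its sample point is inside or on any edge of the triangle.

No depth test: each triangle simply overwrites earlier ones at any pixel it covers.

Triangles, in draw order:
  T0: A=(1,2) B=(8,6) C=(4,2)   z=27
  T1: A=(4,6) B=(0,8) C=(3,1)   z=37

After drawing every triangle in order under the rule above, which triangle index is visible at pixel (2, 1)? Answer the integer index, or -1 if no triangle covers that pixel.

T0:
  2·area = 12  (B↔C swapped to make it positive)
  edge (1, 2)→(4, 2): d=(3,0) inclusive
  edge (4, 2)→(8, 6): d=(4,4) inclusive
  edge (8, 6)→(1, 2): d=(-7,-4) inclusive
    (1,0)@(3, 1): e=[-3,0,15] → ·  [on edge]
    (1,1)@(3, 3): e=[3,8,1] → █
    (2,1)@(5, 3): e=[3,0,9] → █  [on edge]
    (3,1)@(7, 3): e=[3,-8,17] → ·
    (1,2)@(3, 5): e=[9,16,-13] → ·
    (2,2)@(5, 5): e=[9,8,-5] → ·
    (3,2)@(7, 5): e=[9,0,3] → █  [on edge]
    (4,2)@(9, 5): e=[9,-8,11] → ·
    (3,3)@(7, 7): e=[15,8,-11] → ·
    (4,3)@(9, 7): e=[15,0,-3] → ·  [on edge]
  covered (3 px):
    · · · · · ·
    · █ █ · · ·
    · · · █ · ·
    · · · · · ·
T1:
  2·area = 22
  edge (4, 6)→(0, 8): d=(-4,2) inclusive
  edge (0, 8)→(3, 1): d=(3,-7) inclusive
  edge (3, 1)→(4, 6): d=(1,5) inclusive
    (1,0)@(3, 1): e=[22,0,0] → █  [on edge]
    (2,0)@(5, 1): e=[18,14,-10] → ·
    (1,1)@(3, 3): e=[14,6,2] → █
    (2,1)@(5, 3): e=[10,20,-8] → ·
    (1,2)@(3, 5): e=[6,12,4] → █
    (2,2)@(5, 5): e=[2,26,-6] → ·
    (0,3)@(1, 7): e=[2,4,16] → █
    (1,3)@(3, 7): e=[-2,18,6] → ·
  covered (4 px):
    · █ · · · ·
    · █ · · · ·
    · █ · · · ·
    █ · · · · ·

Z-buffer (winner per pixel, '.' = empty):
  . 1 . . . .
  . 1 0 . . .
  . 1 . 0 . .
  1 . . . . .

Final: 0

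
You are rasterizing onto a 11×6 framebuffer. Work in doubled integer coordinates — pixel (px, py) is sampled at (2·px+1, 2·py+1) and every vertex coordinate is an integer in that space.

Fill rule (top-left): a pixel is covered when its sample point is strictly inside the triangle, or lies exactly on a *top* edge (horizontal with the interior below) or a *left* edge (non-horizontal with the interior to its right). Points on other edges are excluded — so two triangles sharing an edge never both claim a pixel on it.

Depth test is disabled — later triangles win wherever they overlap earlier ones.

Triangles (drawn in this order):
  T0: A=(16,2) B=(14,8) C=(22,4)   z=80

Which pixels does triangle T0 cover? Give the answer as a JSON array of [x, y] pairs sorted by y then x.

T0:
  2·area = 40  (B↔C swapped to make it positive)
  edge (16, 2)→(22, 4): d=(6,2) right/bottom  bias=-1
  edge (22, 4)→(14, 8): d=(-8,4) right/bottom  bias=-1
  edge (14, 8)→(16, 2): d=(2,-6) top-left  bias=+0
    (6,0)@(13, 1): e=[0,60,-20] → ·  [on edge]
    (8,1)@(17, 3): e=[4,28,8] → #
    (9,1)@(19, 3): e=[0,20,20] → ·  [on edge]
    (7,2)@(15, 5): e=[20,20,0] → #  [on edge]
    (9,2)@(19, 5): e=[12,4,24] → #
    (10,2)@(21, 5): e=[8,-4,36] → ·
    (7,3)@(15, 7): e=[32,4,4] → #
    (8,3)@(17, 7): e=[28,-4,16] → ·
    (9,3)@(19, 7): e=[24,-12,28] → ·
    (7,4)@(15, 9): e=[44,-12,8] → ·
    (6,5)@(13, 11): e=[60,-20,0] → ·  [on edge]
  covered (5 px):
    · · · · · · · · · · ·
    · · · · · · · · # · ·
    · · · · · · · # # # ·
    · · · · · · · # · · ·
    · · · · · · · · · · ·
    · · · · · · · · · · ·

Result: [[8,1],[7,2],[8,2],[9,2],[7,3]]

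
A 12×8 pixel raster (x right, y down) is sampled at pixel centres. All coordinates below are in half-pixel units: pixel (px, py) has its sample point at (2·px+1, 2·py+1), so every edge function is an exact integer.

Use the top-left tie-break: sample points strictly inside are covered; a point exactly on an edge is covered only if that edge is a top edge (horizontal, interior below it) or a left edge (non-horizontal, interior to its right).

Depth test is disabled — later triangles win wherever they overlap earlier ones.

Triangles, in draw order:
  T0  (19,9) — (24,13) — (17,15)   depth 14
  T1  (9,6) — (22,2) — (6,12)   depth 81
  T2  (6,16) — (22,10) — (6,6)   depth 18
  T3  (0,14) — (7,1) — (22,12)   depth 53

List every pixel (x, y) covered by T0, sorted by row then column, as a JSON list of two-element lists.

T0:
  2·area = 38
  edge (19, 9)→(24, 13): d=(5,4) right/bottom  bias=-1
  edge (24, 13)→(17, 15): d=(-7,2) right/bottom  bias=-1
  edge (17, 15)→(19, 9): d=(2,-6) top-left  bias=+0
    (4,0)@(9, 1): e=[0,114,-76] → ·  [on edge]
    (10,1)@(21, 3): e=[-38,76,0] → ·  [on edge]
    (9,4)@(19, 9): e=[0,38,0] → ·  [on edge]
    (9,5)@(19, 11): e=[10,24,4] → █
    (10,5)@(21, 11): e=[2,20,16] → █
    (11,5)@(23, 11): e=[-6,16,28] → ·
    (9,6)@(19, 13): e=[20,10,8] → █
    (11,6)@(23, 13): e=[4,2,32] → █
    (8,7)@(17, 15): e=[38,0,0] → ·  [on edge]
    (9,7)@(19, 15): e=[30,-4,12] → ·
    (10,7)@(21, 15): e=[22,-8,24] → ·
    (11,7)@(23, 15): e=[14,-12,36] → ·
  covered (5 px):
    · · · · · · · · · · · ·
    · · · · · · · · · · · ·
    · · · · · · · · · · · ·
    · · · · · · · · · · · ·
    · · · · · · · · · · · ·
    · · · · · · · · · █ █ ·
    · · · · · · · · · █ █ █
    · · · · · · · · · · · ·
T1:
  2·area = 66
  edge (9, 6)→(22, 2): d=(13,-4) top-left  bias=+0
  edge (22, 2)→(6, 12): d=(-16,10) right/bottom  bias=-1
  edge (6, 12)→(9, 6): d=(3,-6) top-left  bias=+0
    (9,1)@(19, 3): e=[1,14,51] → █
    (10,1)@(21, 3): e=[9,-6,63] → ·
    (6,2)@(13, 5): e=[3,42,21] → █
    (7,2)@(15, 5): e=[11,22,33] → █
    (8,2)@(17, 5): e=[19,2,45] → █
    (9,2)@(19, 5): e=[27,-18,57] → ·
    (4,3)@(9, 7): e=[13,50,3] → █
    (5,3)@(11, 7): e=[21,30,15] → █
    (7,3)@(15, 7): e=[37,-10,39] → ·
    (8,3)@(17, 7): e=[45,-30,51] → ·
    (4,4)@(9, 9): e=[39,18,9] → █
    (5,4)@(11, 9): e=[47,-2,21] → ·
  covered (9 px):
    · · · · · · · · · · · ·
    · · · · · · · · · █ · ·
    · · · · · · █ █ █ · · ·
    · · · · █ █ █ · · · · ·
    · · · · █ · · · · · · ·
    · · · █ · · · · · · · ·
    · · · · · · · · · · · ·
    · · · · · · · · · · · ·
T2:
  2·area = 160  (B↔C swapped to make it positive)
  edge (6, 16)→(6, 6): d=(0,-10) top-left  bias=+0
  edge (6, 6)→(22, 10): d=(16,4) right/bottom  bias=-1
  edge (22, 10)→(6, 16): d=(-16,6) right/bottom  bias=-1
    (3,3)@(7, 7): e=[10,12,138] → █
    (4,3)@(9, 7): e=[30,4,126] → █
    (5,3)@(11, 7): e=[50,-4,114] → ·
    (3,4)@(7, 9): e=[10,44,106] → █
    (5,4)@(11, 9): e=[50,28,82] → █
    (6,4)@(13, 9): e=[70,20,70] → █
    (7,4)@(15, 9): e=[90,12,58] → █
    (8,4)@(17, 9): e=[110,4,46] → █
    (9,4)@(19, 9): e=[130,-4,34] → ·
    (3,5)@(7, 11): e=[10,76,74] → █
    (9,5)@(19, 11): e=[130,28,2] → █
    (10,5)@(21, 11): e=[150,20,-10] → ·
  covered (20 px):
    · · · · · · · · · · · ·
    · · · · · · · · · · · ·
    · · · · · · · · · · · ·
    · · · █ █ · · · · · · ·
    · · · █ █ █ █ █ █ · · ·
    · · · █ █ █ █ █ █ █ · ·
    · · · █ █ █ █ · · · · ·
    · · · █ · · · · · · · ·
T3:
  2·area = 272
  edge (0, 14)→(7, 1): d=(7,-13) top-left  bias=+0
  edge (7, 1)→(22, 12): d=(15,11) right/bottom  bias=-1
  edge (22, 12)→(0, 14): d=(-22,2) right/bottom  bias=-1
    (3,0)@(7, 1): e=[0,0,272] → ·  [on edge]
    (3,1)@(7, 3): e=[14,30,228] → █
    (4,1)@(9, 3): e=[40,8,224] → █
    (5,1)@(11, 3): e=[66,-14,220] → ·
    (2,2)@(5, 5): e=[2,82,188] → █
    (5,2)@(11, 5): e=[80,16,176] → █
    (6,2)@(13, 5): e=[106,-6,172] → ·
    (2,3)@(5, 7): e=[16,112,144] → █
    (6,3)@(13, 7): e=[120,24,128] → █
    (7,3)@(15, 7): e=[146,2,124] → █
    (8,3)@(17, 7): e=[172,-20,120] → ·
    (1,4)@(3, 9): e=[4,164,104] → █
    (5,6)@(11, 13): e=[136,136,0] → ·  [on edge]
  covered (34 px):
    · · · · · · · · · · · ·
    · · · █ █ · · · · · · ·
    · · █ █ █ █ · · · · · ·
    · · █ █ █ █ █ █ · · · ·
    · █ █ █ █ █ █ █ █ · · ·
    · █ █ █ █ █ █ █ █ █ · ·
    █ █ █ █ █ · · · · · · ·
    · · · · · · · · · · · ·

Final: [[9,5],[10,5],[9,6],[10,6],[11,6]]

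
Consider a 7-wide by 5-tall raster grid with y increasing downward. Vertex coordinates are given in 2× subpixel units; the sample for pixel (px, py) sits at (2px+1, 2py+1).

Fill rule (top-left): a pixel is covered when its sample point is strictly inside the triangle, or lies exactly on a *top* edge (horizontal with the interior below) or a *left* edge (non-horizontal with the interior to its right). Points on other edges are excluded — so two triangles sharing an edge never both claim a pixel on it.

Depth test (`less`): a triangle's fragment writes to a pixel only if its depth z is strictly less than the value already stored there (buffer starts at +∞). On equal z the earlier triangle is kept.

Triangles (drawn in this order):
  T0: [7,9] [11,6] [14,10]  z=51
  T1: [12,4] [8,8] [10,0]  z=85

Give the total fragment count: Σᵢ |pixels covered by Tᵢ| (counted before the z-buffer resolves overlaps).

T0:
  2·area = 25
  edge (7, 9)→(11, 6): d=(4,-3) top-left  bias=+0
  edge (11, 6)→(14, 10): d=(3,4) right/bottom  bias=-1
  edge (14, 10)→(7, 9): d=(-7,-1) top-left  bias=+0
    (5,3)@(11, 7): e=[4,3,18] → █
    (6,3)@(13, 7): e=[10,-5,20] → ·
    (3,4)@(7, 9): e=[0,25,0] → █  [on edge]
    (4,4)@(9, 9): e=[6,17,2] → █
    (6,4)@(13, 9): e=[18,1,6] → █
  covered (5 px):
    · · · · · · ·
    · · · · · · ·
    · · · · · · ·
    · · · · · █ ·
    · · · █ █ █ █
T1:
  2·area = 24
  edge (12, 4)→(8, 8): d=(-4,4) right/bottom  bias=-1
  edge (8, 8)→(10, 0): d=(2,-8) top-left  bias=+0
  edge (10, 0)→(12, 4): d=(2,4) right/bottom  bias=-1
    (5,1)@(11, 3): e=[8,14,2] → █
    (6,1)@(13, 3): e=[0,30,-6] → ·  [on edge]
    (4,2)@(9, 5): e=[8,2,14] → █
    (5,2)@(11, 5): e=[0,18,6] → ·  [on edge]
    (4,3)@(9, 7): e=[0,6,18] → ·  [on edge]
    (3,4)@(7, 9): e=[0,-6,30] → ·  [on edge]
  covered (2 px):
    · · · · · · ·
    · · · · · █ ·
    · · · · █ · ·
    · · · · · · ·
    · · · · · · ·

Answer: 7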